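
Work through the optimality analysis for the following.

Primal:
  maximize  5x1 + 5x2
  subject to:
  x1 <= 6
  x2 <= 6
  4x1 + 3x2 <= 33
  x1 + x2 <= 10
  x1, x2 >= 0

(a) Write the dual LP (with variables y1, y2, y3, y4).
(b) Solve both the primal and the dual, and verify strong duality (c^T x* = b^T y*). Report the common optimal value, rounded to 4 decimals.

The standard primal-dual pair for 'max c^T x s.t. A x <= b, x >= 0' is:
  Dual:  min b^T y  s.t.  A^T y >= c,  y >= 0.

So the dual LP is:
  minimize  6y1 + 6y2 + 33y3 + 10y4
  subject to:
    y1 + 4y3 + y4 >= 5
    y2 + 3y3 + y4 >= 5
    y1, y2, y3, y4 >= 0

Solving the primal: x* = (3.75, 6).
  primal value c^T x* = 48.75.
Solving the dual: y* = (0, 1.25, 1.25, 0).
  dual value b^T y* = 48.75.
Strong duality: c^T x* = b^T y*. Confirmed.

48.75


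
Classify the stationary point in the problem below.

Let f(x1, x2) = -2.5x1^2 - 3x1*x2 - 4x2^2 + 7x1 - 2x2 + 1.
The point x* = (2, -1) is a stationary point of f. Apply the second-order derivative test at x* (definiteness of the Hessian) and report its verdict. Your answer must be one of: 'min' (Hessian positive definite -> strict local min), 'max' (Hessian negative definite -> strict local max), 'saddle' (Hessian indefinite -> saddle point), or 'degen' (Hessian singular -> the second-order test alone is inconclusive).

Compute the Hessian H = grad^2 f:
  H = [[-5, -3], [-3, -8]]
Verify stationarity: grad f(x*) = H x* + g = (0, 0).
Eigenvalues of H: -9.8541, -3.1459.
Both eigenvalues < 0, so H is negative definite -> x* is a strict local max.

max


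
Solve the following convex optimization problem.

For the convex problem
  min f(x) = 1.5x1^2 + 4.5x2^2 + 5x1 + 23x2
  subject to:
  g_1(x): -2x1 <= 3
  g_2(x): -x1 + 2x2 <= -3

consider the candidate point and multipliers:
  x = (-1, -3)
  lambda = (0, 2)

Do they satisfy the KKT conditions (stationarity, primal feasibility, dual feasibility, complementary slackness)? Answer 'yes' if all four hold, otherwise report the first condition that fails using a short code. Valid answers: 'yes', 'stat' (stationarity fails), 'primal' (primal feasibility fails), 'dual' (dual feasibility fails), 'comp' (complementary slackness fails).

Gradient of f: grad f(x) = Q x + c = (2, -4)
Constraint values g_i(x) = a_i^T x - b_i:
  g_1((-1, -3)) = -1
  g_2((-1, -3)) = -2
Stationarity residual: grad f(x) + sum_i lambda_i a_i = (0, 0)
  -> stationarity OK
Primal feasibility (all g_i <= 0): OK
Dual feasibility (all lambda_i >= 0): OK
Complementary slackness (lambda_i * g_i(x) = 0 for all i): FAILS

Verdict: the first failing condition is complementary_slackness -> comp.

comp


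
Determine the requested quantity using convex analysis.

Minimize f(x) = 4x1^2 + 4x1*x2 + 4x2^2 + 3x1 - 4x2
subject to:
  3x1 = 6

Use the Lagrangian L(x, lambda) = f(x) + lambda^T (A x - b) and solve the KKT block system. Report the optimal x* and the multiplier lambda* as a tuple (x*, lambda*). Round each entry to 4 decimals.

Form the Lagrangian:
  L(x, lambda) = (1/2) x^T Q x + c^T x + lambda^T (A x - b)
Stationarity (grad_x L = 0): Q x + c + A^T lambda = 0.
Primal feasibility: A x = b.

This gives the KKT block system:
  [ Q   A^T ] [ x     ]   [-c ]
  [ A    0  ] [ lambda ] = [ b ]

Solving the linear system:
  x*      = (2, -0.5)
  lambda* = (-5.6667)
  f(x*)   = 21

x* = (2, -0.5), lambda* = (-5.6667)


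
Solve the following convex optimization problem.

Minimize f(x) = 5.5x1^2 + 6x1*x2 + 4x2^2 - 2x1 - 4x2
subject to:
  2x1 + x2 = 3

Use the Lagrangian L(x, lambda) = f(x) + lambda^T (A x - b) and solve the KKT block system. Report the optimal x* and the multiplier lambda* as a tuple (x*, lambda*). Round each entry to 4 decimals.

Form the Lagrangian:
  L(x, lambda) = (1/2) x^T Q x + c^T x + lambda^T (A x - b)
Stationarity (grad_x L = 0): Q x + c + A^T lambda = 0.
Primal feasibility: A x = b.

This gives the KKT block system:
  [ Q   A^T ] [ x     ]   [-c ]
  [ A    0  ] [ lambda ] = [ b ]

Solving the linear system:
  x*      = (1.2632, 0.4737)
  lambda* = (-7.3684)
  f(x*)   = 8.8421

x* = (1.2632, 0.4737), lambda* = (-7.3684)


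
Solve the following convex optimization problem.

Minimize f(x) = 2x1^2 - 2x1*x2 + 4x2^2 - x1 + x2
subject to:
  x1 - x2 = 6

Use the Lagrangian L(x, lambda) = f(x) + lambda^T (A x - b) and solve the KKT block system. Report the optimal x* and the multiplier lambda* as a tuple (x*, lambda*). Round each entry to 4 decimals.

Form the Lagrangian:
  L(x, lambda) = (1/2) x^T Q x + c^T x + lambda^T (A x - b)
Stationarity (grad_x L = 0): Q x + c + A^T lambda = 0.
Primal feasibility: A x = b.

This gives the KKT block system:
  [ Q   A^T ] [ x     ]   [-c ]
  [ A    0  ] [ lambda ] = [ b ]

Solving the linear system:
  x*      = (4.5, -1.5)
  lambda* = (-20)
  f(x*)   = 57

x* = (4.5, -1.5), lambda* = (-20)


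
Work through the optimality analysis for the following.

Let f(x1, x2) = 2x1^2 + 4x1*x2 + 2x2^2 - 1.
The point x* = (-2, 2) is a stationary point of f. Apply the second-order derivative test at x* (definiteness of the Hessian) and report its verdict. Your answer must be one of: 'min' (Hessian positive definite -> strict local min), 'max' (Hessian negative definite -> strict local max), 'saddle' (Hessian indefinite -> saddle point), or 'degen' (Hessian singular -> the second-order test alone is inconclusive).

Compute the Hessian H = grad^2 f:
  H = [[4, 4], [4, 4]]
Verify stationarity: grad f(x*) = H x* + g = (0, 0).
Eigenvalues of H: 0, 8.
H has a zero eigenvalue (singular; positive semidefinite but not definite), so H is neither positive definite, negative definite, nor indefinite. The second-order test alone is inconclusive -> degen.
(Indeed, f is constant along the null direction of H through x*, so x* is not a strict local extremum.)

degen


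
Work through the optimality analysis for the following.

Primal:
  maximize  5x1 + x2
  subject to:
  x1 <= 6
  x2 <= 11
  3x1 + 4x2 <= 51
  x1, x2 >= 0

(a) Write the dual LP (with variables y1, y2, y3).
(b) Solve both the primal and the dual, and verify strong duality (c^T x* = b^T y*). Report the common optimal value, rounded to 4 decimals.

The standard primal-dual pair for 'max c^T x s.t. A x <= b, x >= 0' is:
  Dual:  min b^T y  s.t.  A^T y >= c,  y >= 0.

So the dual LP is:
  minimize  6y1 + 11y2 + 51y3
  subject to:
    y1 + 3y3 >= 5
    y2 + 4y3 >= 1
    y1, y2, y3 >= 0

Solving the primal: x* = (6, 8.25).
  primal value c^T x* = 38.25.
Solving the dual: y* = (4.25, 0, 0.25).
  dual value b^T y* = 38.25.
Strong duality: c^T x* = b^T y*. Confirmed.

38.25


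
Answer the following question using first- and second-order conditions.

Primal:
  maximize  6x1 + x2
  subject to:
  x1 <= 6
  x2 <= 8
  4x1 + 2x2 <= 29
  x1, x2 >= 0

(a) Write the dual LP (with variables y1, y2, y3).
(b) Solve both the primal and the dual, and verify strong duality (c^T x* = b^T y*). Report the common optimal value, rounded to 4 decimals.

The standard primal-dual pair for 'max c^T x s.t. A x <= b, x >= 0' is:
  Dual:  min b^T y  s.t.  A^T y >= c,  y >= 0.

So the dual LP is:
  minimize  6y1 + 8y2 + 29y3
  subject to:
    y1 + 4y3 >= 6
    y2 + 2y3 >= 1
    y1, y2, y3 >= 0

Solving the primal: x* = (6, 2.5).
  primal value c^T x* = 38.5.
Solving the dual: y* = (4, 0, 0.5).
  dual value b^T y* = 38.5.
Strong duality: c^T x* = b^T y*. Confirmed.

38.5


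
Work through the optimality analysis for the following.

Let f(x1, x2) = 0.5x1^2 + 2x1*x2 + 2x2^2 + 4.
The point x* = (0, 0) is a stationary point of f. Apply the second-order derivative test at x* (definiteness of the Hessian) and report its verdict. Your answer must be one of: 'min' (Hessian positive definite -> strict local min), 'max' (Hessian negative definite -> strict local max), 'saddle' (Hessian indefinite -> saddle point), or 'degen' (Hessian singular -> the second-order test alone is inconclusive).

Compute the Hessian H = grad^2 f:
  H = [[1, 2], [2, 4]]
Verify stationarity: grad f(x*) = H x* + g = (0, 0).
Eigenvalues of H: 0, 5.
H has a zero eigenvalue (singular; positive semidefinite but not definite), so H is neither positive definite, negative definite, nor indefinite. The second-order test alone is inconclusive -> degen.
(Indeed, f is constant along the null direction of H through x*, so x* is not a strict local extremum.)

degen


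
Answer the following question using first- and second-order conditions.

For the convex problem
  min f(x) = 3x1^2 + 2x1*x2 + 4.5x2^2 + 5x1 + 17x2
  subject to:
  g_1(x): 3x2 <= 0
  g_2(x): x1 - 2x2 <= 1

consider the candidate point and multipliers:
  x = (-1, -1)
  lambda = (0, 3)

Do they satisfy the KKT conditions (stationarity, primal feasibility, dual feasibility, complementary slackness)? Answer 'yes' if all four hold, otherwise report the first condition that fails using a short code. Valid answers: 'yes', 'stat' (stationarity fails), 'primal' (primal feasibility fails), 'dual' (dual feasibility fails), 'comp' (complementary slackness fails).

Gradient of f: grad f(x) = Q x + c = (-3, 6)
Constraint values g_i(x) = a_i^T x - b_i:
  g_1((-1, -1)) = -3
  g_2((-1, -1)) = 0
Stationarity residual: grad f(x) + sum_i lambda_i a_i = (0, 0)
  -> stationarity OK
Primal feasibility (all g_i <= 0): OK
Dual feasibility (all lambda_i >= 0): OK
Complementary slackness (lambda_i * g_i(x) = 0 for all i): OK

Verdict: yes, KKT holds.

yes


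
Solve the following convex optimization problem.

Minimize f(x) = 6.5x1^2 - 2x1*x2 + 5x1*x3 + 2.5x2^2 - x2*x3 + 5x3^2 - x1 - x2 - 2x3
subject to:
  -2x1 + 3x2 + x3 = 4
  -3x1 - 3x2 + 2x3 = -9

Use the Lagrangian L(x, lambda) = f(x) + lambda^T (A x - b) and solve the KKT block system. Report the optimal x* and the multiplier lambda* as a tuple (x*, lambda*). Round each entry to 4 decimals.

Form the Lagrangian:
  L(x, lambda) = (1/2) x^T Q x + c^T x + lambda^T (A x - b)
Stationarity (grad_x L = 0): Q x + c + A^T lambda = 0.
Primal feasibility: A x = b.

This gives the KKT block system:
  [ Q   A^T ] [ x     ]   [-c ]
  [ A    0  ] [ lambda ] = [ b ]

Solving the linear system:
  x*      = (0.8158, 1.9795, -0.3071)
  lambda* = (-0.6925, 1.8319)
  f(x*)   = 8.5379

x* = (0.8158, 1.9795, -0.3071), lambda* = (-0.6925, 1.8319)


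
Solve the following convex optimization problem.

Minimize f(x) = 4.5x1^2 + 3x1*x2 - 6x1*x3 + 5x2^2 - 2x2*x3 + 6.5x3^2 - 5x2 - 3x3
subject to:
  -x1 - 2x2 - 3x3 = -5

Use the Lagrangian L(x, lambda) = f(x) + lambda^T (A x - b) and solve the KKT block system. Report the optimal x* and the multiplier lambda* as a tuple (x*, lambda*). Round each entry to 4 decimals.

Form the Lagrangian:
  L(x, lambda) = (1/2) x^T Q x + c^T x + lambda^T (A x - b)
Stationarity (grad_x L = 0): Q x + c + A^T lambda = 0.
Primal feasibility: A x = b.

This gives the KKT block system:
  [ Q   A^T ] [ x     ]   [-c ]
  [ A    0  ] [ lambda ] = [ b ]

Solving the linear system:
  x*      = (0.5154, 0.8315, 0.9405)
  lambda* = (1.4903)
  f(x*)   = 0.2362

x* = (0.5154, 0.8315, 0.9405), lambda* = (1.4903)


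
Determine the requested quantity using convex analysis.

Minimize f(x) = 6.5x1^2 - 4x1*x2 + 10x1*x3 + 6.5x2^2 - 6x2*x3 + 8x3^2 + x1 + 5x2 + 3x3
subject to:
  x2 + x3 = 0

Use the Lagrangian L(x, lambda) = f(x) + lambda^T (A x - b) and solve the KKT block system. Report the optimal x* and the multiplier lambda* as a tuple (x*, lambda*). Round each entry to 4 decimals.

Form the Lagrangian:
  L(x, lambda) = (1/2) x^T Q x + c^T x + lambda^T (A x - b)
Stationarity (grad_x L = 0): Q x + c + A^T lambda = 0.
Primal feasibility: A x = b.

This gives the KKT block system:
  [ Q   A^T ] [ x     ]   [-c ]
  [ A    0  ] [ lambda ] = [ b ]

Solving the linear system:
  x*      = (-0.2047, -0.1187, 0.1187)
  lambda* = (-3.5638)
  f(x*)   = -0.2211

x* = (-0.2047, -0.1187, 0.1187), lambda* = (-3.5638)


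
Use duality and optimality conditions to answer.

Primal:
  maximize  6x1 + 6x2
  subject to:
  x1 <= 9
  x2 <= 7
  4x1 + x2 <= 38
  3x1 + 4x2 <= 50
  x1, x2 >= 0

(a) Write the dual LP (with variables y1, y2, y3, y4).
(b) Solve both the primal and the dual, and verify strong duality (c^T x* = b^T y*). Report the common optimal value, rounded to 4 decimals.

The standard primal-dual pair for 'max c^T x s.t. A x <= b, x >= 0' is:
  Dual:  min b^T y  s.t.  A^T y >= c,  y >= 0.

So the dual LP is:
  minimize  9y1 + 7y2 + 38y3 + 50y4
  subject to:
    y1 + 4y3 + 3y4 >= 6
    y2 + y3 + 4y4 >= 6
    y1, y2, y3, y4 >= 0

Solving the primal: x* = (7.8462, 6.6154).
  primal value c^T x* = 86.7692.
Solving the dual: y* = (0, 0, 0.4615, 1.3846).
  dual value b^T y* = 86.7692.
Strong duality: c^T x* = b^T y*. Confirmed.

86.7692


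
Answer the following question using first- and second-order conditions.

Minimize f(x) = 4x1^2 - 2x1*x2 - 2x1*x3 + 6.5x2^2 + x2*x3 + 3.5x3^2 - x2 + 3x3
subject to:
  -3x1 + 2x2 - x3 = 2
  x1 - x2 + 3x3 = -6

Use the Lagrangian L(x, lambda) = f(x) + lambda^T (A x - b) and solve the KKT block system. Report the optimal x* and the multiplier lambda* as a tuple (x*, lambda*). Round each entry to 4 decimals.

Form the Lagrangian:
  L(x, lambda) = (1/2) x^T Q x + c^T x + lambda^T (A x - b)
Stationarity (grad_x L = 0): Q x + c + A^T lambda = 0.
Primal feasibility: A x = b.

This gives the KKT block system:
  [ Q   A^T ] [ x     ]   [-c ]
  [ A    0  ] [ lambda ] = [ b ]

Solving the linear system:
  x*      = (0.0857, 0.1371, -1.9829)
  lambda* = (3.0057, 4.64)
  f(x*)   = 7.8714

x* = (0.0857, 0.1371, -1.9829), lambda* = (3.0057, 4.64)


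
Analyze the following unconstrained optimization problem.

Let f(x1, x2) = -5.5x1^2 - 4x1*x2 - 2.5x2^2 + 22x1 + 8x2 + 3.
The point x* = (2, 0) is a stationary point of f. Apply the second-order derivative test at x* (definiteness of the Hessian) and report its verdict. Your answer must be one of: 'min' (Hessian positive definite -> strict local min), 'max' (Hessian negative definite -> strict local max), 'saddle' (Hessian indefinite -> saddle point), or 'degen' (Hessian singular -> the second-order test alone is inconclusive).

Compute the Hessian H = grad^2 f:
  H = [[-11, -4], [-4, -5]]
Verify stationarity: grad f(x*) = H x* + g = (0, 0).
Eigenvalues of H: -13, -3.
Both eigenvalues < 0, so H is negative definite -> x* is a strict local max.

max


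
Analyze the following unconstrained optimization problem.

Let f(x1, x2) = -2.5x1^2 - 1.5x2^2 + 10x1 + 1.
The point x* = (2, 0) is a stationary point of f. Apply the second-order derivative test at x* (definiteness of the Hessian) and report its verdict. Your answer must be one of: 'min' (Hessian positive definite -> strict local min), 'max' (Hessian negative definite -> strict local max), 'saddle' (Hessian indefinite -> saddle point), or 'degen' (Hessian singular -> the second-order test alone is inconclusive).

Compute the Hessian H = grad^2 f:
  H = [[-5, 0], [0, -3]]
Verify stationarity: grad f(x*) = H x* + g = (0, 0).
Eigenvalues of H: -5, -3.
Both eigenvalues < 0, so H is negative definite -> x* is a strict local max.

max


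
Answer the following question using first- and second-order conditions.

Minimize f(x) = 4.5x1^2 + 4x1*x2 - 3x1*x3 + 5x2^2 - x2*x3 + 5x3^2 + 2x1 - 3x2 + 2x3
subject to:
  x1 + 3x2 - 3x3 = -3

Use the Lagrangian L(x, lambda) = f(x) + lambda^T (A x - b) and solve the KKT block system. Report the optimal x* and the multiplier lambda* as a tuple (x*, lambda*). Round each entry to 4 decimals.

Form the Lagrangian:
  L(x, lambda) = (1/2) x^T Q x + c^T x + lambda^T (A x - b)
Stationarity (grad_x L = 0): Q x + c + A^T lambda = 0.
Primal feasibility: A x = b.

This gives the KKT block system:
  [ Q   A^T ] [ x     ]   [-c ]
  [ A    0  ] [ lambda ] = [ b ]

Solving the linear system:
  x*      = (-0.1692, -0.4068, 0.5368)
  lambda* = (2.7607)
  f(x*)   = 5.1188

x* = (-0.1692, -0.4068, 0.5368), lambda* = (2.7607)


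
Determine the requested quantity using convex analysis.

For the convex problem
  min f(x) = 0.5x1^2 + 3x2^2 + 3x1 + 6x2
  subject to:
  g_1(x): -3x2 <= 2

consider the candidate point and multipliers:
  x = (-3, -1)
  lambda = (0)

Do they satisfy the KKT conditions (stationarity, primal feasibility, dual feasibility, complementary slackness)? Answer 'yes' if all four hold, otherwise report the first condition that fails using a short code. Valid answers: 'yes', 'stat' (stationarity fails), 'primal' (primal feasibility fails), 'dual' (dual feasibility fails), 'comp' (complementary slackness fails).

Gradient of f: grad f(x) = Q x + c = (0, 0)
Constraint values g_i(x) = a_i^T x - b_i:
  g_1((-3, -1)) = 1
Stationarity residual: grad f(x) + sum_i lambda_i a_i = (0, 0)
  -> stationarity OK
Primal feasibility (all g_i <= 0): FAILS
Dual feasibility (all lambda_i >= 0): OK
Complementary slackness (lambda_i * g_i(x) = 0 for all i): OK

Verdict: the first failing condition is primal_feasibility -> primal.

primal


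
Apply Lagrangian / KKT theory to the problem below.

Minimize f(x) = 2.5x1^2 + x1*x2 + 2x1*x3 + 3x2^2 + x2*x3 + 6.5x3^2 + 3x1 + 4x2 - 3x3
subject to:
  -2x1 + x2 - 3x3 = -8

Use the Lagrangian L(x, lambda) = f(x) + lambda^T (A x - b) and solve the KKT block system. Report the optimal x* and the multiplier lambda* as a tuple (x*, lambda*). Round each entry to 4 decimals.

Form the Lagrangian:
  L(x, lambda) = (1/2) x^T Q x + c^T x + lambda^T (A x - b)
Stationarity (grad_x L = 0): Q x + c + A^T lambda = 0.
Primal feasibility: A x = b.

This gives the KKT block system:
  [ Q   A^T ] [ x     ]   [-c ]
  [ A    0  ] [ lambda ] = [ b ]

Solving the linear system:
  x*      = (1.1429, -1.8571, 1.2857)
  lambda* = (4.7143)
  f(x*)   = 14.9286

x* = (1.1429, -1.8571, 1.2857), lambda* = (4.7143)


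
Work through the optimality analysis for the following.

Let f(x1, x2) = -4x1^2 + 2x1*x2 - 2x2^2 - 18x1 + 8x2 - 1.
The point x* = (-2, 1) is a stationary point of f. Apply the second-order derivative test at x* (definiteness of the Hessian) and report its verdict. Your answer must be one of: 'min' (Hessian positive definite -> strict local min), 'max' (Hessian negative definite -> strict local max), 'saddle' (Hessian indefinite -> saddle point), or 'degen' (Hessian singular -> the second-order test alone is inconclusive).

Compute the Hessian H = grad^2 f:
  H = [[-8, 2], [2, -4]]
Verify stationarity: grad f(x*) = H x* + g = (0, 0).
Eigenvalues of H: -8.8284, -3.1716.
Both eigenvalues < 0, so H is negative definite -> x* is a strict local max.

max


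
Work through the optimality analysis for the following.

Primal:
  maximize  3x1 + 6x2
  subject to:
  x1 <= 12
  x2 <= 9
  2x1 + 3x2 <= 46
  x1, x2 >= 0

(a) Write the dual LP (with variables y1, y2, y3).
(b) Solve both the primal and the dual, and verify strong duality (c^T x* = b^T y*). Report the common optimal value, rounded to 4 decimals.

The standard primal-dual pair for 'max c^T x s.t. A x <= b, x >= 0' is:
  Dual:  min b^T y  s.t.  A^T y >= c,  y >= 0.

So the dual LP is:
  minimize  12y1 + 9y2 + 46y3
  subject to:
    y1 + 2y3 >= 3
    y2 + 3y3 >= 6
    y1, y2, y3 >= 0

Solving the primal: x* = (9.5, 9).
  primal value c^T x* = 82.5.
Solving the dual: y* = (0, 1.5, 1.5).
  dual value b^T y* = 82.5.
Strong duality: c^T x* = b^T y*. Confirmed.

82.5


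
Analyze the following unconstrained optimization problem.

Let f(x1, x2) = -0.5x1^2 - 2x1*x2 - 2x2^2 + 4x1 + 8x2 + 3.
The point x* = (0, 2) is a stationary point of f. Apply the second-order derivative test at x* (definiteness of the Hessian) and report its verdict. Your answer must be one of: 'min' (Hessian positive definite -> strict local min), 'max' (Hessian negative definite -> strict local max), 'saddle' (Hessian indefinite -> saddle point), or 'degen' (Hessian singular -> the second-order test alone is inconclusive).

Compute the Hessian H = grad^2 f:
  H = [[-1, -2], [-2, -4]]
Verify stationarity: grad f(x*) = H x* + g = (0, 0).
Eigenvalues of H: -5, 0.
H has a zero eigenvalue (singular; negative semidefinite but not definite), so H is neither positive definite, negative definite, nor indefinite. The second-order test alone is inconclusive -> degen.
(Indeed, f is constant along the null direction of H through x*, so x* is not a strict local extremum.)

degen


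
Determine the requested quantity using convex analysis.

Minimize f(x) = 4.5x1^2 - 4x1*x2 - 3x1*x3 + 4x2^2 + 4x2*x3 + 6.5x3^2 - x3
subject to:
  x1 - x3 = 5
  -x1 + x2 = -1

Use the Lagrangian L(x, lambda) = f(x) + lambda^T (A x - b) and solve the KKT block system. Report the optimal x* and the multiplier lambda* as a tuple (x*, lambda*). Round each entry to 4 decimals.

Form the Lagrangian:
  L(x, lambda) = (1/2) x^T Q x + c^T x + lambda^T (A x - b)
Stationarity (grad_x L = 0): Q x + c + A^T lambda = 0.
Primal feasibility: A x = b.

This gives the KKT block system:
  [ Q   A^T ] [ x     ]   [-c ]
  [ A    0  ] [ lambda ] = [ b ]

Solving the linear system:
  x*      = (3.2917, 2.2917, -1.7083)
  lambda* = (-23.9167, 1.6667)
  f(x*)   = 61.4792

x* = (3.2917, 2.2917, -1.7083), lambda* = (-23.9167, 1.6667)


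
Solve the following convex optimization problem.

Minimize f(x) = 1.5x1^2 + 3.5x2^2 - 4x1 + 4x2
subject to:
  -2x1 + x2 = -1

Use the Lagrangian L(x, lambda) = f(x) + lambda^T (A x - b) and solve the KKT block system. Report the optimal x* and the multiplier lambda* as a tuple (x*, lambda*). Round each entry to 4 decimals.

Form the Lagrangian:
  L(x, lambda) = (1/2) x^T Q x + c^T x + lambda^T (A x - b)
Stationarity (grad_x L = 0): Q x + c + A^T lambda = 0.
Primal feasibility: A x = b.

This gives the KKT block system:
  [ Q   A^T ] [ x     ]   [-c ]
  [ A    0  ] [ lambda ] = [ b ]

Solving the linear system:
  x*      = (0.3226, -0.3548)
  lambda* = (-1.5161)
  f(x*)   = -2.1129

x* = (0.3226, -0.3548), lambda* = (-1.5161)


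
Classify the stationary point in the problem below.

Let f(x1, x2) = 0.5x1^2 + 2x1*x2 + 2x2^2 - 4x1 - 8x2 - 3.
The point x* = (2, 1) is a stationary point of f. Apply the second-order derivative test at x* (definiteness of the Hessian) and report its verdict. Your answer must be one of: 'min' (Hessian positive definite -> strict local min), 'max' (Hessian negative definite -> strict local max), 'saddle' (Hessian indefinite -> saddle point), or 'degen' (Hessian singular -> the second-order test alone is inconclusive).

Compute the Hessian H = grad^2 f:
  H = [[1, 2], [2, 4]]
Verify stationarity: grad f(x*) = H x* + g = (0, 0).
Eigenvalues of H: 0, 5.
H has a zero eigenvalue (singular; positive semidefinite but not definite), so H is neither positive definite, negative definite, nor indefinite. The second-order test alone is inconclusive -> degen.
(Indeed, f is constant along the null direction of H through x*, so x* is not a strict local extremum.)

degen


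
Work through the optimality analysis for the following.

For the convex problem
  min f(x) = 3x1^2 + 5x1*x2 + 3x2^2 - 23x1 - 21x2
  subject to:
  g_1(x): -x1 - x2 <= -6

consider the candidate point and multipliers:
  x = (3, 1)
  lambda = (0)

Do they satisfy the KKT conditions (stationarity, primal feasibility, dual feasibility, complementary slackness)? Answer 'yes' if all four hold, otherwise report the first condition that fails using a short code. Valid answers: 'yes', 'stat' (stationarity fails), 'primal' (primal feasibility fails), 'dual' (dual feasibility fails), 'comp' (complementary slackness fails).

Gradient of f: grad f(x) = Q x + c = (0, 0)
Constraint values g_i(x) = a_i^T x - b_i:
  g_1((3, 1)) = 2
Stationarity residual: grad f(x) + sum_i lambda_i a_i = (0, 0)
  -> stationarity OK
Primal feasibility (all g_i <= 0): FAILS
Dual feasibility (all lambda_i >= 0): OK
Complementary slackness (lambda_i * g_i(x) = 0 for all i): OK

Verdict: the first failing condition is primal_feasibility -> primal.

primal


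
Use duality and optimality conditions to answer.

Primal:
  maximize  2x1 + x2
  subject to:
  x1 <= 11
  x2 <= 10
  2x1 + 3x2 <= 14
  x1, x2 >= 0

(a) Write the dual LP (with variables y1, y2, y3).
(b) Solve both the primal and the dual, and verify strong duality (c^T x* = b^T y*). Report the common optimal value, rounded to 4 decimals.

The standard primal-dual pair for 'max c^T x s.t. A x <= b, x >= 0' is:
  Dual:  min b^T y  s.t.  A^T y >= c,  y >= 0.

So the dual LP is:
  minimize  11y1 + 10y2 + 14y3
  subject to:
    y1 + 2y3 >= 2
    y2 + 3y3 >= 1
    y1, y2, y3 >= 0

Solving the primal: x* = (7, 0).
  primal value c^T x* = 14.
Solving the dual: y* = (0, 0, 1).
  dual value b^T y* = 14.
Strong duality: c^T x* = b^T y*. Confirmed.

14


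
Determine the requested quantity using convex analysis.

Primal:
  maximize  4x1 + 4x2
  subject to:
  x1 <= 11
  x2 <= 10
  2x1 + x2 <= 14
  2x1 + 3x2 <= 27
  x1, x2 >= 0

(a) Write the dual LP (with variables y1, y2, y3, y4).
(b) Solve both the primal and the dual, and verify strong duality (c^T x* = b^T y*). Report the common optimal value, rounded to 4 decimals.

The standard primal-dual pair for 'max c^T x s.t. A x <= b, x >= 0' is:
  Dual:  min b^T y  s.t.  A^T y >= c,  y >= 0.

So the dual LP is:
  minimize  11y1 + 10y2 + 14y3 + 27y4
  subject to:
    y1 + 2y3 + 2y4 >= 4
    y2 + y3 + 3y4 >= 4
    y1, y2, y3, y4 >= 0

Solving the primal: x* = (3.75, 6.5).
  primal value c^T x* = 41.
Solving the dual: y* = (0, 0, 1, 1).
  dual value b^T y* = 41.
Strong duality: c^T x* = b^T y*. Confirmed.

41


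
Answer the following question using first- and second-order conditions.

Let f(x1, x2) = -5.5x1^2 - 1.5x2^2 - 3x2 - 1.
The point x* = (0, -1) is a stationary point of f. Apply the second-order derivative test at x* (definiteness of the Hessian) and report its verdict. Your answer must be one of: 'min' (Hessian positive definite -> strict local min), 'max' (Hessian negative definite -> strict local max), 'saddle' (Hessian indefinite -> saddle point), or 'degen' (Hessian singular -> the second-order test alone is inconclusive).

Compute the Hessian H = grad^2 f:
  H = [[-11, 0], [0, -3]]
Verify stationarity: grad f(x*) = H x* + g = (0, 0).
Eigenvalues of H: -11, -3.
Both eigenvalues < 0, so H is negative definite -> x* is a strict local max.

max


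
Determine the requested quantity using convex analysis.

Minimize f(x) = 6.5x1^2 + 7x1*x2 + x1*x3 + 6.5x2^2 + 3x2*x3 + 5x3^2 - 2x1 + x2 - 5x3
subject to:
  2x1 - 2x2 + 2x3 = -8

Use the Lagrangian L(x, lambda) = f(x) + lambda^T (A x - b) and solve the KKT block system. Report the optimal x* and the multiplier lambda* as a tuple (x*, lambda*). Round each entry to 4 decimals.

Form the Lagrangian:
  L(x, lambda) = (1/2) x^T Q x + c^T x + lambda^T (A x - b)
Stationarity (grad_x L = 0): Q x + c + A^T lambda = 0.
Primal feasibility: A x = b.

This gives the KKT block system:
  [ Q   A^T ] [ x     ]   [-c ]
  [ A    0  ] [ lambda ] = [ b ]

Solving the linear system:
  x*      = (-1.4572, 1.6798, -0.863)
  lambda* = (5.024)
  f(x*)   = 24.5505

x* = (-1.4572, 1.6798, -0.863), lambda* = (5.024)


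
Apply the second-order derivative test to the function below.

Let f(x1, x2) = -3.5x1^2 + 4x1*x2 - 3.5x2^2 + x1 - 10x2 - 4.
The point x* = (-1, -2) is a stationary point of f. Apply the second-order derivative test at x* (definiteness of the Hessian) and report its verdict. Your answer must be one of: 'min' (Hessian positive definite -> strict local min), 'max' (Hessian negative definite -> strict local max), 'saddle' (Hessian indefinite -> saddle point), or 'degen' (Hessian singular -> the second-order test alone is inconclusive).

Compute the Hessian H = grad^2 f:
  H = [[-7, 4], [4, -7]]
Verify stationarity: grad f(x*) = H x* + g = (0, 0).
Eigenvalues of H: -11, -3.
Both eigenvalues < 0, so H is negative definite -> x* is a strict local max.

max


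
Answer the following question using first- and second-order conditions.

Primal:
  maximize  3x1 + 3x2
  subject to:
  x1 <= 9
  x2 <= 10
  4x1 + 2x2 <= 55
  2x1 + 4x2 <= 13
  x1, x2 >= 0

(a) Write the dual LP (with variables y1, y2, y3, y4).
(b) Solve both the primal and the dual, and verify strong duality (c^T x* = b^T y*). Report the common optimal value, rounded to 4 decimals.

The standard primal-dual pair for 'max c^T x s.t. A x <= b, x >= 0' is:
  Dual:  min b^T y  s.t.  A^T y >= c,  y >= 0.

So the dual LP is:
  minimize  9y1 + 10y2 + 55y3 + 13y4
  subject to:
    y1 + 4y3 + 2y4 >= 3
    y2 + 2y3 + 4y4 >= 3
    y1, y2, y3, y4 >= 0

Solving the primal: x* = (6.5, 0).
  primal value c^T x* = 19.5.
Solving the dual: y* = (0, 0, 0, 1.5).
  dual value b^T y* = 19.5.
Strong duality: c^T x* = b^T y*. Confirmed.

19.5


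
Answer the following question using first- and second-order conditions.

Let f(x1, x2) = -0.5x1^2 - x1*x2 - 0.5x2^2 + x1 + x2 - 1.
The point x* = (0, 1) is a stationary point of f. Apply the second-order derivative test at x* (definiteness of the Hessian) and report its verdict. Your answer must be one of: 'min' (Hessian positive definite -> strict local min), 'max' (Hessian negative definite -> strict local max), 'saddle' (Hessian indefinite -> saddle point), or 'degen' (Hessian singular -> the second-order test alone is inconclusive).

Compute the Hessian H = grad^2 f:
  H = [[-1, -1], [-1, -1]]
Verify stationarity: grad f(x*) = H x* + g = (0, 0).
Eigenvalues of H: -2, 0.
H has a zero eigenvalue (singular; negative semidefinite but not definite), so H is neither positive definite, negative definite, nor indefinite. The second-order test alone is inconclusive -> degen.
(Indeed, f is constant along the null direction of H through x*, so x* is not a strict local extremum.)

degen


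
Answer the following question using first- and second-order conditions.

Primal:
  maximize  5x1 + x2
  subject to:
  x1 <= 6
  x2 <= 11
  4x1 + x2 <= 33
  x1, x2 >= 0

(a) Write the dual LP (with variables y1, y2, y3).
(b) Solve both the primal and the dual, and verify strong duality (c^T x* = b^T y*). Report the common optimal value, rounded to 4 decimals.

The standard primal-dual pair for 'max c^T x s.t. A x <= b, x >= 0' is:
  Dual:  min b^T y  s.t.  A^T y >= c,  y >= 0.

So the dual LP is:
  minimize  6y1 + 11y2 + 33y3
  subject to:
    y1 + 4y3 >= 5
    y2 + y3 >= 1
    y1, y2, y3 >= 0

Solving the primal: x* = (6, 9).
  primal value c^T x* = 39.
Solving the dual: y* = (1, 0, 1).
  dual value b^T y* = 39.
Strong duality: c^T x* = b^T y*. Confirmed.

39


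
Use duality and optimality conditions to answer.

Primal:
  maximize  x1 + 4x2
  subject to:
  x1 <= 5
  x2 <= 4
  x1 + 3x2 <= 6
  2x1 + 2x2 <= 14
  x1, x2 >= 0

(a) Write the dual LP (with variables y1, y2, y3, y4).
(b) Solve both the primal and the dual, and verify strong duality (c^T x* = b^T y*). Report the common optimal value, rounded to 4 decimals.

The standard primal-dual pair for 'max c^T x s.t. A x <= b, x >= 0' is:
  Dual:  min b^T y  s.t.  A^T y >= c,  y >= 0.

So the dual LP is:
  minimize  5y1 + 4y2 + 6y3 + 14y4
  subject to:
    y1 + y3 + 2y4 >= 1
    y2 + 3y3 + 2y4 >= 4
    y1, y2, y3, y4 >= 0

Solving the primal: x* = (0, 2).
  primal value c^T x* = 8.
Solving the dual: y* = (0, 0, 1.3333, 0).
  dual value b^T y* = 8.
Strong duality: c^T x* = b^T y*. Confirmed.

8


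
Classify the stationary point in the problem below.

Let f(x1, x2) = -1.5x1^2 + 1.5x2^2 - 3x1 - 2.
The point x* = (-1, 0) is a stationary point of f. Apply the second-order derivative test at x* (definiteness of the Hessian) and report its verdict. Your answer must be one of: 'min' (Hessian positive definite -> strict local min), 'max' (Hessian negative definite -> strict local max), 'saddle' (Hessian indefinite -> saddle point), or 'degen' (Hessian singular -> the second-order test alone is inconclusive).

Compute the Hessian H = grad^2 f:
  H = [[-3, 0], [0, 3]]
Verify stationarity: grad f(x*) = H x* + g = (0, 0).
Eigenvalues of H: -3, 3.
Eigenvalues have mixed signs, so H is indefinite -> x* is a saddle point.

saddle


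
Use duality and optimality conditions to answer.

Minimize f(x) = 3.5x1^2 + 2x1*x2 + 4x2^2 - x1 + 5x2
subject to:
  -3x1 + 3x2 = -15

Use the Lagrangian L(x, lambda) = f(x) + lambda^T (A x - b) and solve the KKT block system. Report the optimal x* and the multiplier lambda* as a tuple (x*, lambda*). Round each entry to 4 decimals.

Form the Lagrangian:
  L(x, lambda) = (1/2) x^T Q x + c^T x + lambda^T (A x - b)
Stationarity (grad_x L = 0): Q x + c + A^T lambda = 0.
Primal feasibility: A x = b.

This gives the KKT block system:
  [ Q   A^T ] [ x     ]   [-c ]
  [ A    0  ] [ lambda ] = [ b ]

Solving the linear system:
  x*      = (2.4211, -2.5789)
  lambda* = (3.5965)
  f(x*)   = 19.3158

x* = (2.4211, -2.5789), lambda* = (3.5965)


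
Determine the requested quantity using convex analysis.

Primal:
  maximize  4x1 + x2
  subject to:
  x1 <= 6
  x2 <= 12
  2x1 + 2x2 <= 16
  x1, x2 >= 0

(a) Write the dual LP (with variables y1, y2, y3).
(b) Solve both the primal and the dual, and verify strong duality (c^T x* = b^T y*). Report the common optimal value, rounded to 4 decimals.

The standard primal-dual pair for 'max c^T x s.t. A x <= b, x >= 0' is:
  Dual:  min b^T y  s.t.  A^T y >= c,  y >= 0.

So the dual LP is:
  minimize  6y1 + 12y2 + 16y3
  subject to:
    y1 + 2y3 >= 4
    y2 + 2y3 >= 1
    y1, y2, y3 >= 0

Solving the primal: x* = (6, 2).
  primal value c^T x* = 26.
Solving the dual: y* = (3, 0, 0.5).
  dual value b^T y* = 26.
Strong duality: c^T x* = b^T y*. Confirmed.

26


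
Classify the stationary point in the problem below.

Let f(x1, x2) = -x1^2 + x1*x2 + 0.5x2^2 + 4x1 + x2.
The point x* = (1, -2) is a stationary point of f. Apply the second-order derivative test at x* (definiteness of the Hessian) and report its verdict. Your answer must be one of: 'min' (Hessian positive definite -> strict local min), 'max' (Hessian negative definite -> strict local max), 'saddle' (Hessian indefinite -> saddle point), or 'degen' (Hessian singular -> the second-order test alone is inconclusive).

Compute the Hessian H = grad^2 f:
  H = [[-2, 1], [1, 1]]
Verify stationarity: grad f(x*) = H x* + g = (0, 0).
Eigenvalues of H: -2.3028, 1.3028.
Eigenvalues have mixed signs, so H is indefinite -> x* is a saddle point.

saddle


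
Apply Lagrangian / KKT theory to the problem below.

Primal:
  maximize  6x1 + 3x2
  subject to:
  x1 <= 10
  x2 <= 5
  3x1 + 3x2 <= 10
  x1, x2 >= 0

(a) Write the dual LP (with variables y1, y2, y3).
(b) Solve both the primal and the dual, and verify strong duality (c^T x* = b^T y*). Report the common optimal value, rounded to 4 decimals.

The standard primal-dual pair for 'max c^T x s.t. A x <= b, x >= 0' is:
  Dual:  min b^T y  s.t.  A^T y >= c,  y >= 0.

So the dual LP is:
  minimize  10y1 + 5y2 + 10y3
  subject to:
    y1 + 3y3 >= 6
    y2 + 3y3 >= 3
    y1, y2, y3 >= 0

Solving the primal: x* = (3.3333, 0).
  primal value c^T x* = 20.
Solving the dual: y* = (0, 0, 2).
  dual value b^T y* = 20.
Strong duality: c^T x* = b^T y*. Confirmed.

20


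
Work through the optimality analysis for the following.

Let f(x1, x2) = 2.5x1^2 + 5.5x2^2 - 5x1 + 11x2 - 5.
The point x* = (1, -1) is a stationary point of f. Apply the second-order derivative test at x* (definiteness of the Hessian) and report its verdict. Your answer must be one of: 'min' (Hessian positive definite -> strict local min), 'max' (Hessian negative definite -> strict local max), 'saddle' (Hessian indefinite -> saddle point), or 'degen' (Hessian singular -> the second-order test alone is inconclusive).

Compute the Hessian H = grad^2 f:
  H = [[5, 0], [0, 11]]
Verify stationarity: grad f(x*) = H x* + g = (0, 0).
Eigenvalues of H: 5, 11.
Both eigenvalues > 0, so H is positive definite -> x* is a strict local min.

min


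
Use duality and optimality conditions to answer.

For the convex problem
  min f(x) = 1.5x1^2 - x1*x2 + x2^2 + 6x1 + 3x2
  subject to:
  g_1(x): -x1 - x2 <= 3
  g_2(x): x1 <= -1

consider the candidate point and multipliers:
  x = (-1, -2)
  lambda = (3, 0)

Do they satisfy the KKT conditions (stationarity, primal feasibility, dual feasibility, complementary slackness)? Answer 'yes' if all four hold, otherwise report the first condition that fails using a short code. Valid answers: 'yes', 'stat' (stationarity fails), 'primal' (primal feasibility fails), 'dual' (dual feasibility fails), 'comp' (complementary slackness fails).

Gradient of f: grad f(x) = Q x + c = (5, 0)
Constraint values g_i(x) = a_i^T x - b_i:
  g_1((-1, -2)) = 0
  g_2((-1, -2)) = 0
Stationarity residual: grad f(x) + sum_i lambda_i a_i = (2, -3)
  -> stationarity FAILS
Primal feasibility (all g_i <= 0): OK
Dual feasibility (all lambda_i >= 0): OK
Complementary slackness (lambda_i * g_i(x) = 0 for all i): OK

Verdict: the first failing condition is stationarity -> stat.

stat


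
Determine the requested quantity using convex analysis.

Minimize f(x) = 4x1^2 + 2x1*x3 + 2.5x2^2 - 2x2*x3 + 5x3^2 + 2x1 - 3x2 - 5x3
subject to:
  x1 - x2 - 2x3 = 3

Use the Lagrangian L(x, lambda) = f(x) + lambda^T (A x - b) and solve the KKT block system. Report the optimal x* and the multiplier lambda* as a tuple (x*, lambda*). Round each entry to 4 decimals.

Form the Lagrangian:
  L(x, lambda) = (1/2) x^T Q x + c^T x + lambda^T (A x - b)
Stationarity (grad_x L = 0): Q x + c + A^T lambda = 0.
Primal feasibility: A x = b.

This gives the KKT block system:
  [ Q   A^T ] [ x     ]   [-c ]
  [ A    0  ] [ lambda ] = [ b ]

Solving the linear system:
  x*      = (0.6041, -0.7665, -0.8147)
  lambda* = (-5.203)
  f(x*)   = 11.5952

x* = (0.6041, -0.7665, -0.8147), lambda* = (-5.203)


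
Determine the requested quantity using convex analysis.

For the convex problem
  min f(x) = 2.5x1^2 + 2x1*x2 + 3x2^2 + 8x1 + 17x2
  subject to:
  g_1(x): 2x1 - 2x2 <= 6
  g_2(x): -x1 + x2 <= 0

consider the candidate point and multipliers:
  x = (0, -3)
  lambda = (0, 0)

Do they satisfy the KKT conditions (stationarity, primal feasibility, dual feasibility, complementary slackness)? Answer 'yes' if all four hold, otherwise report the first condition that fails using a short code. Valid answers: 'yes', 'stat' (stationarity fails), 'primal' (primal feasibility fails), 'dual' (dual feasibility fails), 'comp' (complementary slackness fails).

Gradient of f: grad f(x) = Q x + c = (2, -1)
Constraint values g_i(x) = a_i^T x - b_i:
  g_1((0, -3)) = 0
  g_2((0, -3)) = -3
Stationarity residual: grad f(x) + sum_i lambda_i a_i = (2, -1)
  -> stationarity FAILS
Primal feasibility (all g_i <= 0): OK
Dual feasibility (all lambda_i >= 0): OK
Complementary slackness (lambda_i * g_i(x) = 0 for all i): OK

Verdict: the first failing condition is stationarity -> stat.

stat


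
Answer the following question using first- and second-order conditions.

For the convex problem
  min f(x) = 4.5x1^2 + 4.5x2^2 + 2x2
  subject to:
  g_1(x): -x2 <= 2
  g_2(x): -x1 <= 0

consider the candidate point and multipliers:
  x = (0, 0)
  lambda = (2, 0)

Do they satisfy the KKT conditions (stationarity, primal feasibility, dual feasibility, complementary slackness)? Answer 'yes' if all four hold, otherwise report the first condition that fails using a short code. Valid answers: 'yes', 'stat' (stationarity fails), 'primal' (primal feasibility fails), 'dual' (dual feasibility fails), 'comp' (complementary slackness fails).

Gradient of f: grad f(x) = Q x + c = (0, 2)
Constraint values g_i(x) = a_i^T x - b_i:
  g_1((0, 0)) = -2
  g_2((0, 0)) = 0
Stationarity residual: grad f(x) + sum_i lambda_i a_i = (0, 0)
  -> stationarity OK
Primal feasibility (all g_i <= 0): OK
Dual feasibility (all lambda_i >= 0): OK
Complementary slackness (lambda_i * g_i(x) = 0 for all i): FAILS

Verdict: the first failing condition is complementary_slackness -> comp.

comp


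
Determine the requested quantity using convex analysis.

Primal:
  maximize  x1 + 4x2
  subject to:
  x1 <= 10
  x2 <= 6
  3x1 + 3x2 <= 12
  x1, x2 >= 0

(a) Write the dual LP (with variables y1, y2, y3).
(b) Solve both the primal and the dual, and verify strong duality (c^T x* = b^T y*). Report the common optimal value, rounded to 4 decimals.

The standard primal-dual pair for 'max c^T x s.t. A x <= b, x >= 0' is:
  Dual:  min b^T y  s.t.  A^T y >= c,  y >= 0.

So the dual LP is:
  minimize  10y1 + 6y2 + 12y3
  subject to:
    y1 + 3y3 >= 1
    y2 + 3y3 >= 4
    y1, y2, y3 >= 0

Solving the primal: x* = (0, 4).
  primal value c^T x* = 16.
Solving the dual: y* = (0, 0, 1.3333).
  dual value b^T y* = 16.
Strong duality: c^T x* = b^T y*. Confirmed.

16
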